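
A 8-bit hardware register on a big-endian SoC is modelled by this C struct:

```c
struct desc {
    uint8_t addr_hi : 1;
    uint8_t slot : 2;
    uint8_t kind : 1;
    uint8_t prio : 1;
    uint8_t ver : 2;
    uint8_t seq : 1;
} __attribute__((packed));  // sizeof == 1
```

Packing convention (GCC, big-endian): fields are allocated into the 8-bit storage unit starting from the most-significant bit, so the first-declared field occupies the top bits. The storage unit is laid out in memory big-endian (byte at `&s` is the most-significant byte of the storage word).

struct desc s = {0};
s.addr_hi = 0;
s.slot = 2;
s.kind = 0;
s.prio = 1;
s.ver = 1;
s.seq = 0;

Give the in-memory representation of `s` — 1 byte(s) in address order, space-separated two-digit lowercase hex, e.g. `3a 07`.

addr_hi:1 = 0 → 0x0 << 7 → word 0x00
slot:2 = 2 → 0x2 << 5 → word 0x40
kind:1 = 0 → 0x0 << 4 → word 0x40
prio:1 = 1 → 0x1 << 3 → word 0x48
ver:2 = 1 → 0x1 << 1 → word 0x4a
seq:1 = 0 → 0x0 << 0 → word 0x4a
word = 0x4a → big-endian bytes:
  [0]=0x4a

4a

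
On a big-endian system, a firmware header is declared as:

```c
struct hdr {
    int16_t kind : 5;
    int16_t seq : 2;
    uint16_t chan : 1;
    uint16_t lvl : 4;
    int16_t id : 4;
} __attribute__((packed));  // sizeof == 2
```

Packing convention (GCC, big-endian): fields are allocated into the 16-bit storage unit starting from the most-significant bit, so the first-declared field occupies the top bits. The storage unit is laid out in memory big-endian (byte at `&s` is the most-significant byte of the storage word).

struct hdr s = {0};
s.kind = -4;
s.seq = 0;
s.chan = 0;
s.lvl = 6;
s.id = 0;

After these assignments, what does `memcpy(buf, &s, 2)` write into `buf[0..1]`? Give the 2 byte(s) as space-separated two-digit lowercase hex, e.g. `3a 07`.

e0 60

kind (5b) val=-4 bits=0x1c at bit 11: 0xe000
seq (2b) val=0 bits=0x0 at bit 9: 0xe000
chan (1b) val=0 bits=0x0 at bit 8: 0xe000
lvl (4b) val=6 bits=0x6 at bit 4: 0xe060
id (4b) val=0 bits=0x0 at bit 0: 0xe060
word = 0xe060 → big-endian bytes:
  [0]=0xe0  [1]=0x60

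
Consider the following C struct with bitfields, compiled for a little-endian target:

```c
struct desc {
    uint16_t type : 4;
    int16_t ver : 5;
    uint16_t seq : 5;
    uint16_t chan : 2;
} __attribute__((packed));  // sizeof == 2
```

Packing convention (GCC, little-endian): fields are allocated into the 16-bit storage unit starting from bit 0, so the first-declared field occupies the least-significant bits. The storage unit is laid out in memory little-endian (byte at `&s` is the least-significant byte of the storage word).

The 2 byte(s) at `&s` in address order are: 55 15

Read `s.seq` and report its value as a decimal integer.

[0]=0x55 [1]=0x15 (little-endian) → word 0x1555
type [0+:4] = (word>>0) & 0xf = 5
ver [4+:5] = (word>>4) & 0x1f = 21
seq [9+:5] = (word>>9) & 0x1f = 10  ←
chan [14+:2] = (word>>14) & 0x3 = 0

10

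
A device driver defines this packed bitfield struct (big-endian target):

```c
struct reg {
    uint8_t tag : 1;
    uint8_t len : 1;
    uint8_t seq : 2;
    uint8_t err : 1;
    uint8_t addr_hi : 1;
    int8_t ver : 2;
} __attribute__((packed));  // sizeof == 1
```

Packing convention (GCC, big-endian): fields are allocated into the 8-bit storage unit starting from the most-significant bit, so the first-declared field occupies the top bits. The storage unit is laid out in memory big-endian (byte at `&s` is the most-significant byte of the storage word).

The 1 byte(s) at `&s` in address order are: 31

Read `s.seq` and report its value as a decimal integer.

[0]=0x31 (big-endian) → word 0x31
tag [7+:1] = (word>>7) & 0x1 = 0
len [6+:1] = (word>>6) & 0x1 = 0
seq [4+:2] = (word>>4) & 0x3 = 3  ←
err [3+:1] = (word>>3) & 0x1 = 0
addr_hi [2+:1] = (word>>2) & 0x1 = 0
ver [0+:2] = (word>>0) & 0x3 = 1

3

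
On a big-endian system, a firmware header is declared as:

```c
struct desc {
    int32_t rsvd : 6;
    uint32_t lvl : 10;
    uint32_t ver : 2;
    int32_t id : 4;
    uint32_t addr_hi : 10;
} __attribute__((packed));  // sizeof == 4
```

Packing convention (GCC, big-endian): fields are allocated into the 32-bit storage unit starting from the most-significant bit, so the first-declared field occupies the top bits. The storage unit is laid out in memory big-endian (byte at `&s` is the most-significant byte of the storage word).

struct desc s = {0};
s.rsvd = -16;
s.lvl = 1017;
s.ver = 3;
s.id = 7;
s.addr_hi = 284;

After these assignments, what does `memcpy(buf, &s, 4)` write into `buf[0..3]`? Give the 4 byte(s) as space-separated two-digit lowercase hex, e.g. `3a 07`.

rsvd:6 = -16 → 0x30 << 26 → word 0xc0000000
lvl:10 = 1017 → 0x3f9 << 16 → word 0xc3f90000
ver:2 = 3 → 0x3 << 14 → word 0xc3f9c000
id:4 = 7 → 0x7 << 10 → word 0xc3f9dc00
addr_hi:10 = 284 → 0x11c << 0 → word 0xc3f9dd1c
word = 0xc3f9dd1c → big-endian bytes:
  [0]=0xc3  [1]=0xf9  [2]=0xdd  [3]=0x1c

c3 f9 dd 1c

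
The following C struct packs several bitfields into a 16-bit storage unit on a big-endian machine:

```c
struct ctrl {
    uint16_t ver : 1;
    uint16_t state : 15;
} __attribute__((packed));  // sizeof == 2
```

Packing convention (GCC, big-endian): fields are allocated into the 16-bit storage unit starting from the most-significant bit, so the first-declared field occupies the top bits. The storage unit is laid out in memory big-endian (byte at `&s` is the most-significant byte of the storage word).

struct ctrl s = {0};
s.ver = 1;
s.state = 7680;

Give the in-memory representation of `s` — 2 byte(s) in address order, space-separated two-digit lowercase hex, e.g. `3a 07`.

[15+:1] ver=1 & 0x1 = 0x1; word=0x8000
[0+:15] state=7680 & 0x7fff = 0x1e00; word=0x9e00
word = 0x9e00 → big-endian bytes:
  [0]=0x9e  [1]=0x00

9e 00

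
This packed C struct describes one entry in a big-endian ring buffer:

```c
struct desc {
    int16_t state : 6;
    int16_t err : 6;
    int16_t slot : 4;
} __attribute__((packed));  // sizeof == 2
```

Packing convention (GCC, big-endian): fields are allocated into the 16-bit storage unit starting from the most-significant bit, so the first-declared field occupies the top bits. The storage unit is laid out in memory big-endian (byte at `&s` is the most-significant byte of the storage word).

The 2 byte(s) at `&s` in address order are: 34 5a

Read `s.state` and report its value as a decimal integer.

[0]=0x34 [1]=0x5a (big-endian) → word 0x345a
state [10+:6] = (word>>10) & 0x3f = 13  ←
err [4+:6] = (word>>4) & 0x3f = 5
slot [0+:4] = (word>>0) & 0xf = 10
state signed 6b, MSB=0: value = 13

13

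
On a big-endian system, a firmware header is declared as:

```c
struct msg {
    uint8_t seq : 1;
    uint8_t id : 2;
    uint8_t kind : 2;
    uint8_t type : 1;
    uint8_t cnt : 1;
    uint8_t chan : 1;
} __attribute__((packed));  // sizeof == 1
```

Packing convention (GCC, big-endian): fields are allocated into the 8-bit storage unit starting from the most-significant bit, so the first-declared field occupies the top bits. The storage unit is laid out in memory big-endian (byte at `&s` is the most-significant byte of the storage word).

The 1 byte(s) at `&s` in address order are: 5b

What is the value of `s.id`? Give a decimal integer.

[0]=0x5b (big-endian) → word 0x5b
seq:1 @ bit 7 → (0x5b>>7)&0x1 = 0x0
id:2 @ bit 5 → (0x5b>>5)&0x3 = 0x2  ←
kind:2 @ bit 3 → (0x5b>>3)&0x3 = 0x3
type:1 @ bit 2 → (0x5b>>2)&0x1 = 0x0
cnt:1 @ bit 1 → (0x5b>>1)&0x1 = 0x1
chan:1 @ bit 0 → (0x5b>>0)&0x1 = 0x1

2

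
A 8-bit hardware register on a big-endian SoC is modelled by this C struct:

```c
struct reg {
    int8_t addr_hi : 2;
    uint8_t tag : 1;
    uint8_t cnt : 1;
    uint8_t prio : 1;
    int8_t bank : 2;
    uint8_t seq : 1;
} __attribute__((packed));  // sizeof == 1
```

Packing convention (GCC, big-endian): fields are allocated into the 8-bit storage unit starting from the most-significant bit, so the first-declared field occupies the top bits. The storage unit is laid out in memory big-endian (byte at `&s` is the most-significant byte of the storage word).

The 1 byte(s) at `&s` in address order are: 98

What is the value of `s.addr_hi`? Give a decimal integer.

-2

[0]=0x98 (big-endian) → word 0x98
addr_hi:2 @ bit 6 → (0x98>>6)&0x3 = 0x2  ←
tag:1 @ bit 5 → (0x98>>5)&0x1 = 0x0
cnt:1 @ bit 4 → (0x98>>4)&0x1 = 0x1
prio:1 @ bit 3 → (0x98>>3)&0x1 = 0x1
bank:2 @ bit 1 → (0x98>>1)&0x3 = 0x0
seq:1 @ bit 0 → (0x98>>0)&0x1 = 0x0
addr_hi signed 2b, MSB=1: 2 - 4 = -2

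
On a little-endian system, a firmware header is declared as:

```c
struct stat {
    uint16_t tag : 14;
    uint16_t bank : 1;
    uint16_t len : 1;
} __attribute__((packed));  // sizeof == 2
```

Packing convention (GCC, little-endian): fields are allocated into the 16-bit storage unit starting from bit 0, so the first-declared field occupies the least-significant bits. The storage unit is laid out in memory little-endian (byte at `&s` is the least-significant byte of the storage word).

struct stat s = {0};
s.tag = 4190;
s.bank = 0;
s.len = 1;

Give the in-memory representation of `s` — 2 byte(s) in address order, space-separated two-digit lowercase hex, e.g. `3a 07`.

tag (14b) val=4190 bits=0x105e at bit 0: 0x105e
bank (1b) val=0 bits=0x0 at bit 14: 0x105e
len (1b) val=1 bits=0x1 at bit 15: 0x905e
word = 0x905e → little-endian bytes:
  [0]=0x5e  [1]=0x90

5e 90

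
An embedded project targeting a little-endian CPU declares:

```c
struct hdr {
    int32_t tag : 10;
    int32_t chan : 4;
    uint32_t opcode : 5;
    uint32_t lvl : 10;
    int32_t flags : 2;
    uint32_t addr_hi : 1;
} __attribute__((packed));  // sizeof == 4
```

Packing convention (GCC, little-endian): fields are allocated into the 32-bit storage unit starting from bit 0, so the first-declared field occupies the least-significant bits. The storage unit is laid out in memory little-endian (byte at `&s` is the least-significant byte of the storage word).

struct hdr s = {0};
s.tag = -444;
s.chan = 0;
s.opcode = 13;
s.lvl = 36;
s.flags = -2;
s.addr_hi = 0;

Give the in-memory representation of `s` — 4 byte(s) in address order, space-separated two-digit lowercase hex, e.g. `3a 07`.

tag:10 = -444 → 0x244 << 0 → word 0x00000244
chan:4 = 0 → 0x0 << 10 → word 0x00000244
opcode:5 = 13 → 0xd << 14 → word 0x00034244
lvl:10 = 36 → 0x24 << 19 → word 0x01234244
flags:2 = -2 → 0x2 << 29 → word 0x41234244
addr_hi:1 = 0 → 0x0 << 31 → word 0x41234244
word = 0x41234244 → little-endian bytes:
  [0]=0x44  [1]=0x42  [2]=0x23  [3]=0x41

44 42 23 41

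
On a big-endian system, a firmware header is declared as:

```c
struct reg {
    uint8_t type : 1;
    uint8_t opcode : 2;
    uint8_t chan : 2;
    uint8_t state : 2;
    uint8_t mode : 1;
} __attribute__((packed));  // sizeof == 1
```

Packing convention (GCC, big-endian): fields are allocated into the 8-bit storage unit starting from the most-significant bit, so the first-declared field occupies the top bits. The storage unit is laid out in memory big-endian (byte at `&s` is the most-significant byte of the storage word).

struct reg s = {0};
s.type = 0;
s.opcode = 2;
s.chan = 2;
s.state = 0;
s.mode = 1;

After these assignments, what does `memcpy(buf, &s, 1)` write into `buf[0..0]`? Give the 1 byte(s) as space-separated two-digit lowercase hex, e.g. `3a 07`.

51

type:1 = 0 → 0x0 << 7 → word 0x00
opcode:2 = 2 → 0x2 << 5 → word 0x40
chan:2 = 2 → 0x2 << 3 → word 0x50
state:2 = 0 → 0x0 << 1 → word 0x50
mode:1 = 1 → 0x1 << 0 → word 0x51
word = 0x51 → big-endian bytes:
  [0]=0x51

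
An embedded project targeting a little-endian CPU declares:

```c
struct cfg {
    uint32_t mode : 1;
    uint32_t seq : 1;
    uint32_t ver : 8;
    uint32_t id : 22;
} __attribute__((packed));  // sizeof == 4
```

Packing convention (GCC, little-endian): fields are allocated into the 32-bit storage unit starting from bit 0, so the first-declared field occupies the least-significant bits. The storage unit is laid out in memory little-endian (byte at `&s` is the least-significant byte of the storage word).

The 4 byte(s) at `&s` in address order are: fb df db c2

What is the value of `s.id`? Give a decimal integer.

3192567

[0]=0xfb [1]=0xdf [2]=0xdb [3]=0xc2 (little-endian) → word 0xc2dbdffb
mode [0+:1] = (word>>0) & 0x1 = 1
seq [1+:1] = (word>>1) & 0x1 = 1
ver [2+:8] = (word>>2) & 0xff = 254
id [10+:22] = (word>>10) & 0x3fffff = 3192567  ←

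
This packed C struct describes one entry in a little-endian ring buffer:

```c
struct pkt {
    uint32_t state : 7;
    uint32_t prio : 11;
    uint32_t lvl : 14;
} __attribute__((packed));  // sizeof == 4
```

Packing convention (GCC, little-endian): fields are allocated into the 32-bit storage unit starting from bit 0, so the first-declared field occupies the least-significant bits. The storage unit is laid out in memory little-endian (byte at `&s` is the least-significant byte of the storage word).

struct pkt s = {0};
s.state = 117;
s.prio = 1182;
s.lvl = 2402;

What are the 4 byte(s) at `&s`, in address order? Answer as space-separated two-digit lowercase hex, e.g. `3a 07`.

state:7 = 117 → 0x75 << 0 → word 0x00000075
prio:11 = 1182 → 0x49e << 7 → word 0x00024f75
lvl:14 = 2402 → 0x962 << 18 → word 0x258a4f75
word = 0x258a4f75 → little-endian bytes:
  [0]=0x75  [1]=0x4f  [2]=0x8a  [3]=0x25

75 4f 8a 25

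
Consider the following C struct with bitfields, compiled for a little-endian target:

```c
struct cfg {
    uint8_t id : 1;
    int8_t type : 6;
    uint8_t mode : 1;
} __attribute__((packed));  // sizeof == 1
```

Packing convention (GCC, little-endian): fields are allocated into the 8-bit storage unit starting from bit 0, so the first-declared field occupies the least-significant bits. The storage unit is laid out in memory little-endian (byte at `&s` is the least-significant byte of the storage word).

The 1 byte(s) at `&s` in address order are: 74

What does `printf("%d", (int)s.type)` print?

[0]=0x74 (little-endian) → word 0x74
id:1 @ bit 0 → (0x74>>0)&0x1 = 0x0
type:6 @ bit 1 → (0x74>>1)&0x3f = 0x3a  ←
mode:1 @ bit 7 → (0x74>>7)&0x1 = 0x0
type signed 6b, MSB=1: 58 - 64 = -6

-6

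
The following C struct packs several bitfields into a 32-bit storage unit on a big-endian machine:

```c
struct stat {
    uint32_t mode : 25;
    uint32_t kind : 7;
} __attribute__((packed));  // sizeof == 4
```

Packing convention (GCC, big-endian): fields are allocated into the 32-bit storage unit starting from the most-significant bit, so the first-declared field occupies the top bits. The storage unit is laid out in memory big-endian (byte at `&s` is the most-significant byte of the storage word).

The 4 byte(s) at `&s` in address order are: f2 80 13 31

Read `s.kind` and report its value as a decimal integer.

49

[0]=0xf2 [1]=0x80 [2]=0x13 [3]=0x31 (big-endian) → word 0xf2801331
mode [7+:25] = (word>>7) & 0x1ffffff = 31784998
kind [0+:7] = (word>>0) & 0x7f = 49  ←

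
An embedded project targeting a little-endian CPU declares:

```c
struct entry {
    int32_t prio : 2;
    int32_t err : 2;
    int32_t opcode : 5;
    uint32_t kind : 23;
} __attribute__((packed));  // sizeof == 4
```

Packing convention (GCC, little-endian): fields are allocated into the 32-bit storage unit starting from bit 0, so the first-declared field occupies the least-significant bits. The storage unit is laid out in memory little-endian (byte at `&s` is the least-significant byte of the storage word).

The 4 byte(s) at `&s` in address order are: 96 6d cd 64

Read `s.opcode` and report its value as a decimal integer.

[0]=0x96 [1]=0x6d [2]=0xcd [3]=0x64 (little-endian) → word 0x64cd6d96
prio:2 @ bit 0 → (0x64cd6d96>>0)&0x3 = 0x2
err:2 @ bit 2 → (0x64cd6d96>>2)&0x3 = 0x1
opcode:5 @ bit 4 → (0x64cd6d96>>4)&0x1f = 0x19  ←
kind:23 @ bit 9 → (0x64cd6d96>>9)&0x7fffff = 0x3266b6
opcode signed 5b, MSB=1: 25 - 32 = -7

-7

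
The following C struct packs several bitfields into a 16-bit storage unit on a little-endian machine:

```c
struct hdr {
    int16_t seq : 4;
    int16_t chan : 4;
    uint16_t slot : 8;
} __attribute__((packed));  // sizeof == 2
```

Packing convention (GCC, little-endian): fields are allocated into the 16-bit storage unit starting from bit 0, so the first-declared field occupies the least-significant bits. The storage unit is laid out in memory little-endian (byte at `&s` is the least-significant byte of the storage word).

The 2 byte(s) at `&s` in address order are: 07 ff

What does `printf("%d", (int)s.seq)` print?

[0]=0x07 [1]=0xff (little-endian) → word 0xff07
seq:4 @ bit 0 → (0xff07>>0)&0xf = 0x7  ←
chan:4 @ bit 4 → (0xff07>>4)&0xf = 0x0
slot:8 @ bit 8 → (0xff07>>8)&0xff = 0xff
seq signed 4b, MSB=0: value = 7

7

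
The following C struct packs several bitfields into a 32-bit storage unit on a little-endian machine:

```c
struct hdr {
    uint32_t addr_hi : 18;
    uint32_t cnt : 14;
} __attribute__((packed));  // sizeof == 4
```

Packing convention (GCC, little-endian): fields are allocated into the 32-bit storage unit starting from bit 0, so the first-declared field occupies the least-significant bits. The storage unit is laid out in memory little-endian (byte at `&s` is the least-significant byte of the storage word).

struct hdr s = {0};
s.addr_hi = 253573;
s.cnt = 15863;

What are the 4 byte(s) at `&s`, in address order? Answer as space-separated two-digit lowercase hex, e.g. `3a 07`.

85 de df f7

addr_hi (18b) val=253573 bits=0x3de85 at bit 0: 0x0003de85
cnt (14b) val=15863 bits=0x3df7 at bit 18: 0xf7dfde85
word = 0xf7dfde85 → little-endian bytes:
  [0]=0x85  [1]=0xde  [2]=0xdf  [3]=0xf7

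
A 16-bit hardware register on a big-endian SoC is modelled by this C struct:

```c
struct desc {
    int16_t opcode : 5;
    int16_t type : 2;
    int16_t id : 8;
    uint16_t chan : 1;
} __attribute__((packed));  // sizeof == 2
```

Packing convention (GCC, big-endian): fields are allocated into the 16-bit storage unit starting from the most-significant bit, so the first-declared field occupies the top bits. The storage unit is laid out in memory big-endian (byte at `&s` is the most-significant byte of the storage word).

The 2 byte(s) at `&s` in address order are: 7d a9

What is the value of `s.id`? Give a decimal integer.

[0]=0x7d [1]=0xa9 (big-endian) → word 0x7da9
opcode:5 @ bit 11 → (0x7da9>>11)&0x1f = 0xf
type:2 @ bit 9 → (0x7da9>>9)&0x3 = 0x2
id:8 @ bit 1 → (0x7da9>>1)&0xff = 0xd4  ←
chan:1 @ bit 0 → (0x7da9>>0)&0x1 = 0x1
id signed 8b, MSB=1: 212 - 256 = -44

-44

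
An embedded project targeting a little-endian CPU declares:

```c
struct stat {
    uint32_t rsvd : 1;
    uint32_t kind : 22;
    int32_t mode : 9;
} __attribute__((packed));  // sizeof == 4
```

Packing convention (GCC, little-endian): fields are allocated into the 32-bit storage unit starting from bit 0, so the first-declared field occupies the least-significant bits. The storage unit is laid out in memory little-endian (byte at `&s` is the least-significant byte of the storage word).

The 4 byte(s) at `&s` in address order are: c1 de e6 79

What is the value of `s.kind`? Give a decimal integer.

3370848

[0]=0xc1 [1]=0xde [2]=0xe6 [3]=0x79 (little-endian) → word 0x79e6dec1
rsvd:1 @ bit 0 → (0x79e6dec1>>0)&0x1 = 0x1
kind:22 @ bit 1 → (0x79e6dec1>>1)&0x3fffff = 0x336f60  ←
mode:9 @ bit 23 → (0x79e6dec1>>23)&0x1ff = 0xf3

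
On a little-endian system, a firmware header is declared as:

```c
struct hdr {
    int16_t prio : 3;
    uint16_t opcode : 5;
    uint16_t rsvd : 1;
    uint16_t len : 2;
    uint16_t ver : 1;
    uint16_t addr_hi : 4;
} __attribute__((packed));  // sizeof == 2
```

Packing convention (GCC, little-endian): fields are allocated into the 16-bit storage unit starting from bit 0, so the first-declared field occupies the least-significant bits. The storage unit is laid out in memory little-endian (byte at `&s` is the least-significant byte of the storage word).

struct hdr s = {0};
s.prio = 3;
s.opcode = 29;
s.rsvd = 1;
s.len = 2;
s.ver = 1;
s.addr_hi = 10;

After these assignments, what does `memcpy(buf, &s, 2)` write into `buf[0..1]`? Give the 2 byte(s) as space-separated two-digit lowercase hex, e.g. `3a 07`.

eb ad

prio (3b) val=3 bits=0x3 at bit 0: 0x0003
opcode (5b) val=29 bits=0x1d at bit 3: 0x00eb
rsvd (1b) val=1 bits=0x1 at bit 8: 0x01eb
len (2b) val=2 bits=0x2 at bit 9: 0x05eb
ver (1b) val=1 bits=0x1 at bit 11: 0x0deb
addr_hi (4b) val=10 bits=0xa at bit 12: 0xadeb
word = 0xadeb → little-endian bytes:
  [0]=0xeb  [1]=0xad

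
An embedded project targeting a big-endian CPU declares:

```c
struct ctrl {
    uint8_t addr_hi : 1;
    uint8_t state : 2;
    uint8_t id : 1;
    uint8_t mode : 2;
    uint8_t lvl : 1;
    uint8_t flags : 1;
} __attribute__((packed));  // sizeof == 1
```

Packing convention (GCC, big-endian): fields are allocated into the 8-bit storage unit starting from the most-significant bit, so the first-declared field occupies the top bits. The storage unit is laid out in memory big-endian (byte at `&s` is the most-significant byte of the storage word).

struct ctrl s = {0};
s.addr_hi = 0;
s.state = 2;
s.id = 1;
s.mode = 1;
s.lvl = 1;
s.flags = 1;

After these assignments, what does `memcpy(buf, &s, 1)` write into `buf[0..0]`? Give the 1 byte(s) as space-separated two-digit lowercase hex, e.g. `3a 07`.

addr_hi:1 = 0 → 0x0 << 7 → word 0x00
state:2 = 2 → 0x2 << 5 → word 0x40
id:1 = 1 → 0x1 << 4 → word 0x50
mode:2 = 1 → 0x1 << 2 → word 0x54
lvl:1 = 1 → 0x1 << 1 → word 0x56
flags:1 = 1 → 0x1 << 0 → word 0x57
word = 0x57 → big-endian bytes:
  [0]=0x57

57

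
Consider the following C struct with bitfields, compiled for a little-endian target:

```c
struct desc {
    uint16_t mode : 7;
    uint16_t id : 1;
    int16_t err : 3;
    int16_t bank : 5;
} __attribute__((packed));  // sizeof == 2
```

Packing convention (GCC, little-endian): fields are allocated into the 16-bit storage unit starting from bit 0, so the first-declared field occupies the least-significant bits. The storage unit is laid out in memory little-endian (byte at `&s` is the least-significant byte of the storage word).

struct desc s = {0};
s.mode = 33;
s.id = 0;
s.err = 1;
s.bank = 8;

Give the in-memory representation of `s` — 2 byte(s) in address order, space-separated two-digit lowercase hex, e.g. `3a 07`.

21 41

mode (7b) val=33 bits=0x21 at bit 0: 0x0021
id (1b) val=0 bits=0x0 at bit 7: 0x0021
err (3b) val=1 bits=0x1 at bit 8: 0x0121
bank (5b) val=8 bits=0x8 at bit 11: 0x4121
word = 0x4121 → little-endian bytes:
  [0]=0x21  [1]=0x41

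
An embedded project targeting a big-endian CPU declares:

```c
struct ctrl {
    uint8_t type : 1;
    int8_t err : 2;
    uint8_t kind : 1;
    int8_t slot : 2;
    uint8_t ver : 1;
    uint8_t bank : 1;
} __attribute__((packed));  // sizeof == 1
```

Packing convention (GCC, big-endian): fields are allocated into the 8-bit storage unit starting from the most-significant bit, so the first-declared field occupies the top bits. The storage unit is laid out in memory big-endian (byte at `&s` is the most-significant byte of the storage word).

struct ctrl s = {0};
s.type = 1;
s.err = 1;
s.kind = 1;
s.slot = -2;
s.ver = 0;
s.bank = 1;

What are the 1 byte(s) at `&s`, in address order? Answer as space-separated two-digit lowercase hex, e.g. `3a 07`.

type:1 = 1 → 0x1 << 7 → word 0x80
err:2 = 1 → 0x1 << 5 → word 0xa0
kind:1 = 1 → 0x1 << 4 → word 0xb0
slot:2 = -2 → 0x2 << 2 → word 0xb8
ver:1 = 0 → 0x0 << 1 → word 0xb8
bank:1 = 1 → 0x1 << 0 → word 0xb9
word = 0xb9 → big-endian bytes:
  [0]=0xb9

b9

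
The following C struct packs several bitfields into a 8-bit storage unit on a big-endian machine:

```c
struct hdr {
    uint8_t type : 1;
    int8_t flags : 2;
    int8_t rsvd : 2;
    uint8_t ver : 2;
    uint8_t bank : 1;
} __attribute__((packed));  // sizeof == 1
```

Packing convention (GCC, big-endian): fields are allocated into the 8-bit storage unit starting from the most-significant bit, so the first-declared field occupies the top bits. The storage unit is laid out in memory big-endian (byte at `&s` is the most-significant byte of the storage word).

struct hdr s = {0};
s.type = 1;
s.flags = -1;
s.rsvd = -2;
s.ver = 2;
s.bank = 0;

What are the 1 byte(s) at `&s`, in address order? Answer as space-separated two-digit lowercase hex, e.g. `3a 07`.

f4

type:1 = 1 → 0x1 << 7 → word 0x80
flags:2 = -1 → 0x3 << 5 → word 0xe0
rsvd:2 = -2 → 0x2 << 3 → word 0xf0
ver:2 = 2 → 0x2 << 1 → word 0xf4
bank:1 = 0 → 0x0 << 0 → word 0xf4
word = 0xf4 → big-endian bytes:
  [0]=0xf4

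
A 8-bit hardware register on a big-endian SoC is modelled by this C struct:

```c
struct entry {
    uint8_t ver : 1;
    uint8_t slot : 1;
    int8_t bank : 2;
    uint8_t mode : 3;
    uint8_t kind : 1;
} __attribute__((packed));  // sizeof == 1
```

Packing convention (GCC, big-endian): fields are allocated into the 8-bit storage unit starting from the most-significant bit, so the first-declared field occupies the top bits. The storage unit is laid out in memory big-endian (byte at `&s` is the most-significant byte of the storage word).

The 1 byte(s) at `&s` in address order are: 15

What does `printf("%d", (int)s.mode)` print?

[0]=0x15 (big-endian) → word 0x15
ver:1 @ bit 7 → (0x15>>7)&0x1 = 0x0
slot:1 @ bit 6 → (0x15>>6)&0x1 = 0x0
bank:2 @ bit 4 → (0x15>>4)&0x3 = 0x1
mode:3 @ bit 1 → (0x15>>1)&0x7 = 0x2  ←
kind:1 @ bit 0 → (0x15>>0)&0x1 = 0x1

2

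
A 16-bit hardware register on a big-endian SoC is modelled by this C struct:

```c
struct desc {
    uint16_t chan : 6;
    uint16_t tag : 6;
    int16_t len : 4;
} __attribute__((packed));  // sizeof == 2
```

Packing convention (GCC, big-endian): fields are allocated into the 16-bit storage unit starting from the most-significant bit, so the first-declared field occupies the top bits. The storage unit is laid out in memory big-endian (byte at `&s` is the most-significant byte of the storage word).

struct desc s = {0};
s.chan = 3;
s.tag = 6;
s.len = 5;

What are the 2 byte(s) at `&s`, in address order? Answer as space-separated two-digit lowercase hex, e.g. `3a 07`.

chan:6 = 3 → 0x3 << 10 → word 0x0c00
tag:6 = 6 → 0x6 << 4 → word 0x0c60
len:4 = 5 → 0x5 << 0 → word 0x0c65
word = 0x0c65 → big-endian bytes:
  [0]=0x0c  [1]=0x65

0c 65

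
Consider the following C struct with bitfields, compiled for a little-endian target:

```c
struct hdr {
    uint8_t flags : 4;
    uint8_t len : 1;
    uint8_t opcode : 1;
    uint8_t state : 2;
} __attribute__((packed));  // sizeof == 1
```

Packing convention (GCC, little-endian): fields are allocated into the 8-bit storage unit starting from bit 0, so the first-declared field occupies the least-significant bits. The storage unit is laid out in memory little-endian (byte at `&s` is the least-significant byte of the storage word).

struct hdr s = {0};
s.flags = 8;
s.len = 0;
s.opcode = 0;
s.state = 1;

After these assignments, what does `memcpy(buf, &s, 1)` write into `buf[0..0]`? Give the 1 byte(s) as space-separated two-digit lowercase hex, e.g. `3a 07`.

[0+:4] flags=8 & 0xf = 0x8; word=0x08
[4+:1] len=0 & 0x1 = 0x0; word=0x08
[5+:1] opcode=0 & 0x1 = 0x0; word=0x08
[6+:2] state=1 & 0x3 = 0x1; word=0x48
word = 0x48 → little-endian bytes:
  [0]=0x48

48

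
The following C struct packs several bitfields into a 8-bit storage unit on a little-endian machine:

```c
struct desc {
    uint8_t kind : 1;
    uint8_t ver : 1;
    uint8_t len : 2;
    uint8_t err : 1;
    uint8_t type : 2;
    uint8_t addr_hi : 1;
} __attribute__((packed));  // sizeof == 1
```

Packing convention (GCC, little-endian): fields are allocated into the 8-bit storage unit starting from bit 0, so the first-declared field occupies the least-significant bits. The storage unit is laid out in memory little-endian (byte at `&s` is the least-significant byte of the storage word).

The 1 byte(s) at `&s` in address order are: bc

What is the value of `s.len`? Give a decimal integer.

3

[0]=0xbc (little-endian) → word 0xbc
kind:1 @ bit 0 → (0xbc>>0)&0x1 = 0x0
ver:1 @ bit 1 → (0xbc>>1)&0x1 = 0x0
len:2 @ bit 2 → (0xbc>>2)&0x3 = 0x3  ←
err:1 @ bit 4 → (0xbc>>4)&0x1 = 0x1
type:2 @ bit 5 → (0xbc>>5)&0x3 = 0x1
addr_hi:1 @ bit 7 → (0xbc>>7)&0x1 = 0x1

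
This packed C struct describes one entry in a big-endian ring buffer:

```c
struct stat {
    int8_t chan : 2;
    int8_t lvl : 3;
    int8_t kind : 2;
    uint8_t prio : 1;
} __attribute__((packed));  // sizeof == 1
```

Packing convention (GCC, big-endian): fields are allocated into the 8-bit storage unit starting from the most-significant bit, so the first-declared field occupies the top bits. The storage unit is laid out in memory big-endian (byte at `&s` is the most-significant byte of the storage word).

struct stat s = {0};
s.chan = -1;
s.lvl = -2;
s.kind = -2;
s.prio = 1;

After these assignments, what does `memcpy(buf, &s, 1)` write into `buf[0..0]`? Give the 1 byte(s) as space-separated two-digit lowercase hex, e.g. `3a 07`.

f5

[6+:2] chan=-1 & 0x3 = 0x3; word=0xc0
[3+:3] lvl=-2 & 0x7 = 0x6; word=0xf0
[1+:2] kind=-2 & 0x3 = 0x2; word=0xf4
[0+:1] prio=1 & 0x1 = 0x1; word=0xf5
word = 0xf5 → big-endian bytes:
  [0]=0xf5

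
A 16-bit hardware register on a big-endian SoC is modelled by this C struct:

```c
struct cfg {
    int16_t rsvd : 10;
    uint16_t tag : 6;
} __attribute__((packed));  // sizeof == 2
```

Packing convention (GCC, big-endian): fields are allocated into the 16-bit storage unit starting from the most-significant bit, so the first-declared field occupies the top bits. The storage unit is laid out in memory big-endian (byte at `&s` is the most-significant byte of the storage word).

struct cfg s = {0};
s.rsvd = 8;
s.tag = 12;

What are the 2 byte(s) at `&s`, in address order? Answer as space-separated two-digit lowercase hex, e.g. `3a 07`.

[6+:10] rsvd=8 & 0x3ff = 0x8; word=0x0200
[0+:6] tag=12 & 0x3f = 0xc; word=0x020c
word = 0x020c → big-endian bytes:
  [0]=0x02  [1]=0x0c

02 0c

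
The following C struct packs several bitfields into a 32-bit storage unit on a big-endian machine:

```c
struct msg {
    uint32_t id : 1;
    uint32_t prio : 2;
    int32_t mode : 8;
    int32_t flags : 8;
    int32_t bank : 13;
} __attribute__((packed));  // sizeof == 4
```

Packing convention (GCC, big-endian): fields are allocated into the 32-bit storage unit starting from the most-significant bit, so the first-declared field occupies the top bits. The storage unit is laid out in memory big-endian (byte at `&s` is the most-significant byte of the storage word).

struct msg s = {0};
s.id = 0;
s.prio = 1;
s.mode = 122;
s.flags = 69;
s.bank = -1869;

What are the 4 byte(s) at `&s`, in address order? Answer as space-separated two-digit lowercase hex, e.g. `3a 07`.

id:1 = 0 → 0x0 << 31 → word 0x00000000
prio:2 = 1 → 0x1 << 29 → word 0x20000000
mode:8 = 122 → 0x7a << 21 → word 0x2f400000
flags:8 = 69 → 0x45 << 13 → word 0x2f48a000
bank:13 = -1869 → 0x18b3 << 0 → word 0x2f48b8b3
word = 0x2f48b8b3 → big-endian bytes:
  [0]=0x2f  [1]=0x48  [2]=0xb8  [3]=0xb3

2f 48 b8 b3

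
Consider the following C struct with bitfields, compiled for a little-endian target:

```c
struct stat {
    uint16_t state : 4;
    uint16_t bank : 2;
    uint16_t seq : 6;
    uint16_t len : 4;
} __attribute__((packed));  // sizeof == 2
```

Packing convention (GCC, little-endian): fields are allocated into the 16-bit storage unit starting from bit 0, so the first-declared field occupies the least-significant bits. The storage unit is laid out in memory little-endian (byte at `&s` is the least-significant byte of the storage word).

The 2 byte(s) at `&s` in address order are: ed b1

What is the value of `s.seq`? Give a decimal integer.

7

[0]=0xed [1]=0xb1 (little-endian) → word 0xb1ed
state:4 @ bit 0 → (0xb1ed>>0)&0xf = 0xd
bank:2 @ bit 4 → (0xb1ed>>4)&0x3 = 0x2
seq:6 @ bit 6 → (0xb1ed>>6)&0x3f = 0x7  ←
len:4 @ bit 12 → (0xb1ed>>12)&0xf = 0xb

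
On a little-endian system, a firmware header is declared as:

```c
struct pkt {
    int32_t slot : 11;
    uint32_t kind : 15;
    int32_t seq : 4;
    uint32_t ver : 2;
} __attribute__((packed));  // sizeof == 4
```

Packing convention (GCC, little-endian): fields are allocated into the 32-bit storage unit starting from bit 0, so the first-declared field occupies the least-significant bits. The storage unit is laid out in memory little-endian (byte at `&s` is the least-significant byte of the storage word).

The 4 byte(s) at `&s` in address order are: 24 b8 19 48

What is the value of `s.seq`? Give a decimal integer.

2

[0]=0x24 [1]=0xb8 [2]=0x19 [3]=0x48 (little-endian) → word 0x4819b824
slot [0+:11] = (word>>0) & 0x7ff = 36
kind [11+:15] = (word>>11) & 0x7fff = 823
seq [26+:4] = (word>>26) & 0xf = 2  ←
ver [30+:2] = (word>>30) & 0x3 = 1
seq signed 4b, MSB=0: value = 2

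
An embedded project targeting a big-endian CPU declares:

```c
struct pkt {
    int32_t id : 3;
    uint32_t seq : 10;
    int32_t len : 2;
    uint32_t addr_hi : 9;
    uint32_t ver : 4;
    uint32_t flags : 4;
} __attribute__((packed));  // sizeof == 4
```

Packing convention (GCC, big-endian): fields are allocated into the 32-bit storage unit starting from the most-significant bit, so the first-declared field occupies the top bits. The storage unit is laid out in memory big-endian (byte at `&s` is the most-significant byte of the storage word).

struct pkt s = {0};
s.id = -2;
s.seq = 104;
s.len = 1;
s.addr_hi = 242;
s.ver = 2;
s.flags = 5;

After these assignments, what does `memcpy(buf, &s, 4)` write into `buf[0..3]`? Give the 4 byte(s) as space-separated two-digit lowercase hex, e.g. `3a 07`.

id:3 = -2 → 0x6 << 29 → word 0xc0000000
seq:10 = 104 → 0x68 << 19 → word 0xc3400000
len:2 = 1 → 0x1 << 17 → word 0xc3420000
addr_hi:9 = 242 → 0xf2 << 8 → word 0xc342f200
ver:4 = 2 → 0x2 << 4 → word 0xc342f220
flags:4 = 5 → 0x5 << 0 → word 0xc342f225
word = 0xc342f225 → big-endian bytes:
  [0]=0xc3  [1]=0x42  [2]=0xf2  [3]=0x25

c3 42 f2 25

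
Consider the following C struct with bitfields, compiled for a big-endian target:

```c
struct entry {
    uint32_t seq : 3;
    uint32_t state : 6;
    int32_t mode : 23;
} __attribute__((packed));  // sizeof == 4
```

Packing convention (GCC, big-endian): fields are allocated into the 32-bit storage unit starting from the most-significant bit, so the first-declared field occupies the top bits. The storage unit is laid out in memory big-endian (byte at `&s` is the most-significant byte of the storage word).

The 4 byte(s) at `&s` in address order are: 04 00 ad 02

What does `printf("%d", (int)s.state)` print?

[0]=0x04 [1]=0x00 [2]=0xad [3]=0x02 (big-endian) → word 0x0400ad02
seq:3 @ bit 29 → (0x0400ad02>>29)&0x7 = 0x0
state:6 @ bit 23 → (0x0400ad02>>23)&0x3f = 0x8  ←
mode:23 @ bit 0 → (0x0400ad02>>0)&0x7fffff = 0xad02

8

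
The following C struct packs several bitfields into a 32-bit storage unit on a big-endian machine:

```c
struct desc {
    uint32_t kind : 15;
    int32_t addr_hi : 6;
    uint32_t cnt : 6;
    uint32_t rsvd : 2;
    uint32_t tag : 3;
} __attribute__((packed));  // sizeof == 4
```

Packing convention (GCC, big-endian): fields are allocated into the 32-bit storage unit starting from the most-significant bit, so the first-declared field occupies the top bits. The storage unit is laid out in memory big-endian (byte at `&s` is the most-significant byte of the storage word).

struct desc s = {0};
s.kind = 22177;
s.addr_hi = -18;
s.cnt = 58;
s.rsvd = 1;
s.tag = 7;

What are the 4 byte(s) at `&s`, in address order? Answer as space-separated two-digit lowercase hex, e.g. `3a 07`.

ad 43 77 4f

[17+:15] kind=22177 & 0x7fff = 0x56a1; word=0xad420000
[11+:6] addr_hi=-18 & 0x3f = 0x2e; word=0xad437000
[5+:6] cnt=58 & 0x3f = 0x3a; word=0xad437740
[3+:2] rsvd=1 & 0x3 = 0x1; word=0xad437748
[0+:3] tag=7 & 0x7 = 0x7; word=0xad43774f
word = 0xad43774f → big-endian bytes:
  [0]=0xad  [1]=0x43  [2]=0x77  [3]=0x4f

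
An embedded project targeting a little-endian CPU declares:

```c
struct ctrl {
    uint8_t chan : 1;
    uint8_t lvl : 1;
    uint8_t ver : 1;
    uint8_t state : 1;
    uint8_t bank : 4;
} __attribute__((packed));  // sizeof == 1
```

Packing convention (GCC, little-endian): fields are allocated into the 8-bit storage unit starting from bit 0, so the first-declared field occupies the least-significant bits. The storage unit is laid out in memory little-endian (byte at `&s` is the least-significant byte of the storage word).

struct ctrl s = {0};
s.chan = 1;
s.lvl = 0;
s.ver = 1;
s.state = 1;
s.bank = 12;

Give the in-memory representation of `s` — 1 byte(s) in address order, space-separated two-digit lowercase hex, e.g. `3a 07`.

chan:1 = 1 → 0x1 << 0 → word 0x01
lvl:1 = 0 → 0x0 << 1 → word 0x01
ver:1 = 1 → 0x1 << 2 → word 0x05
state:1 = 1 → 0x1 << 3 → word 0x0d
bank:4 = 12 → 0xc << 4 → word 0xcd
word = 0xcd → little-endian bytes:
  [0]=0xcd

cd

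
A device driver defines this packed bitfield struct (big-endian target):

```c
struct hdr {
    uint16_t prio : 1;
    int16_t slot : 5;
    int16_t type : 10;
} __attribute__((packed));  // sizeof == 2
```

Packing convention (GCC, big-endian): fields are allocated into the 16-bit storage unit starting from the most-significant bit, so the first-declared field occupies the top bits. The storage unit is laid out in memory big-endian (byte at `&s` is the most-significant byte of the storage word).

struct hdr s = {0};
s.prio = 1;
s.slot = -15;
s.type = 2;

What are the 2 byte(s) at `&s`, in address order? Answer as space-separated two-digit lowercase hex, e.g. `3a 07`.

c4 02

prio:1 = 1 → 0x1 << 15 → word 0x8000
slot:5 = -15 → 0x11 << 10 → word 0xc400
type:10 = 2 → 0x2 << 0 → word 0xc402
word = 0xc402 → big-endian bytes:
  [0]=0xc4  [1]=0x02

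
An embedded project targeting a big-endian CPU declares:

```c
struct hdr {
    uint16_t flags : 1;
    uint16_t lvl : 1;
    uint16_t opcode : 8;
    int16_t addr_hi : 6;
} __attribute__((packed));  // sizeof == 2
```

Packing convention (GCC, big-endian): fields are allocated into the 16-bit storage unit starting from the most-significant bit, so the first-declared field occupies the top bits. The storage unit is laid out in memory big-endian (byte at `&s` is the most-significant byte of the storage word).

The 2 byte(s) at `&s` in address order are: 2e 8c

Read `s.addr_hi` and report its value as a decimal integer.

12

[0]=0x2e [1]=0x8c (big-endian) → word 0x2e8c
flags [15+:1] = (word>>15) & 0x1 = 0
lvl [14+:1] = (word>>14) & 0x1 = 0
opcode [6+:8] = (word>>6) & 0xff = 186
addr_hi [0+:6] = (word>>0) & 0x3f = 12  ←
addr_hi signed 6b, MSB=0: value = 12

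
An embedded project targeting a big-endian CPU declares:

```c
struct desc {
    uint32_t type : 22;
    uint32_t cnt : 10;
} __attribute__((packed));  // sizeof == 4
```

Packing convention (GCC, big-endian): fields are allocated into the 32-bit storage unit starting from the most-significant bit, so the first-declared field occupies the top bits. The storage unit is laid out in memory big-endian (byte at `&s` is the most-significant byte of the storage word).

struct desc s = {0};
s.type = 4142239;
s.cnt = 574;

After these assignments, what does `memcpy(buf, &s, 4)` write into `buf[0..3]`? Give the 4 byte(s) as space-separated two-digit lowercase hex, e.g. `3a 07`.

type:22 = 4142239 → 0x3f349f << 10 → word 0xfcd27c00
cnt:10 = 574 → 0x23e << 0 → word 0xfcd27e3e
word = 0xfcd27e3e → big-endian bytes:
  [0]=0xfc  [1]=0xd2  [2]=0x7e  [3]=0x3e

fc d2 7e 3e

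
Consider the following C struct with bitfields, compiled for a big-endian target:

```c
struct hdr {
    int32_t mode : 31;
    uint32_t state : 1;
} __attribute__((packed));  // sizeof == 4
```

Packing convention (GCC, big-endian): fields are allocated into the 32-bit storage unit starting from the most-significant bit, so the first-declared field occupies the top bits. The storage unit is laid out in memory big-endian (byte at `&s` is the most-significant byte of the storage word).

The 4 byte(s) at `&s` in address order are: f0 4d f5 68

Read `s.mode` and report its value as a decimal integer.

[0]=0xf0 [1]=0x4d [2]=0xf5 [3]=0x68 (big-endian) → word 0xf04df568
mode [1+:31] = (word>>1) & 0x7fffffff = 2015820468  ←
state [0+:1] = (word>>0) & 0x1 = 0
mode signed 31b, MSB=1: 2015820468 - 2147483648 = -131663180

-131663180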